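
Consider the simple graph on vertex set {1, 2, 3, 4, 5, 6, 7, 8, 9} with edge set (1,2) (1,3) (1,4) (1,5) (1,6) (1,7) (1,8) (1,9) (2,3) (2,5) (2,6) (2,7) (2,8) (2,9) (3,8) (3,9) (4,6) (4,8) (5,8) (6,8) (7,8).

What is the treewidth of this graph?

3

A width-3 tree decomposition is:
Bags: B1 = {1, 2, 6, 8}  B2 = {1, 2, 5, 8}  B3 = {1, 2, 3, 8}  B4 = {1, 4, 6, 8}  B5 = {1, 2, 3, 9}  B6 = {1, 2, 7, 8}
Tree: B1–B2, B2–B3, B1–B4, B3–B5, B3–B6
The largest bag has 4 vertices, giving width 3; this decomposition certifies tw(G) ≤ 3. Conversely, {1, 2, 3, 8} is a clique of size 4, and the vertices of any clique must share a bag in every tree decomposition; so some bag has ≥ 4 vertices and tw(G) ≥ 3. Therefore the treewidth is 3.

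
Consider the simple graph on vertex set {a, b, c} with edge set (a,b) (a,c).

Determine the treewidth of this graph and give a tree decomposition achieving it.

The largest bag has 2 vertices, giving width 1; this decomposition certifies tw(G) ≤ 1. Since G has at least one edge (e.g. a–b), it is not an edgeless graph, so tw(G) ≥ 1. Therefore the treewidth is 1.

Treewidth 1.
One such decomposition:
Bags: B1 = {a, b}  B2 = {a, c}
Tree: B1–B2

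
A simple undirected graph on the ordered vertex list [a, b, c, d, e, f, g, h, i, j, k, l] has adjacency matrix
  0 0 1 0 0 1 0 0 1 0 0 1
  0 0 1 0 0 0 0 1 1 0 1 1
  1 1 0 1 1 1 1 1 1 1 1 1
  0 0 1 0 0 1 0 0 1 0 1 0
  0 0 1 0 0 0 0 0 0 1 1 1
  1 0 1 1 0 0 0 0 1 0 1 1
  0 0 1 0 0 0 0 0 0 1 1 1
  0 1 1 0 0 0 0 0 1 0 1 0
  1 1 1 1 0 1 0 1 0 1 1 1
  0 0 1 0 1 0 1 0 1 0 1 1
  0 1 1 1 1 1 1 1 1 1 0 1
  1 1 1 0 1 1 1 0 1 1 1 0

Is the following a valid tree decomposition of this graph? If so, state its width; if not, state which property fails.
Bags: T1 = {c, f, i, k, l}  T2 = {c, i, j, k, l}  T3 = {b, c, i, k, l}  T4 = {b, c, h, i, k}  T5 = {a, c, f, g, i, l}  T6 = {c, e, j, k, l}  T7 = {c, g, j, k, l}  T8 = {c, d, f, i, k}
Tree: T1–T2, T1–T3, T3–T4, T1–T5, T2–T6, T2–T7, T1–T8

No — bags containing vertex g are not connected in the tree.

A tree decomposition must satisfy three properties: every vertex lies in some bag; for every edge, both endpoints lie together in some bag; and for every vertex, the bags containing it form a connected subtree. Here bags containing vertex g are not connected in the tree, so the decomposition is invalid.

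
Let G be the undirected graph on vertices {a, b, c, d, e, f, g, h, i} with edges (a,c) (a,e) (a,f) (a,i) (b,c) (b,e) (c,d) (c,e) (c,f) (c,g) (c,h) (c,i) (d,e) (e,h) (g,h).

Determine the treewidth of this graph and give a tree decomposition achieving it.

Every bag has size at most 3, so the width is 3 − 1 = 2 and tw(G) ≤ 2. On the other hand G contains the 3-clique {c, g, h}. A clique must lie in a single bag of any decomposition, so no decomposition can have width below 2. Hence tw(G) = 2 exactly.

Treewidth 2.
One such decomposition:
Bags: B1 = {a, c, i}  B2 = {a, c, e}  B3 = {c, e, h}  B4 = {c, d, e}  B5 = {a, c, f}  B6 = {b, c, e}  B7 = {c, g, h}
Tree: B1–B2, B2–B3, B2–B4, B2–B5, B4–B6, B3–B7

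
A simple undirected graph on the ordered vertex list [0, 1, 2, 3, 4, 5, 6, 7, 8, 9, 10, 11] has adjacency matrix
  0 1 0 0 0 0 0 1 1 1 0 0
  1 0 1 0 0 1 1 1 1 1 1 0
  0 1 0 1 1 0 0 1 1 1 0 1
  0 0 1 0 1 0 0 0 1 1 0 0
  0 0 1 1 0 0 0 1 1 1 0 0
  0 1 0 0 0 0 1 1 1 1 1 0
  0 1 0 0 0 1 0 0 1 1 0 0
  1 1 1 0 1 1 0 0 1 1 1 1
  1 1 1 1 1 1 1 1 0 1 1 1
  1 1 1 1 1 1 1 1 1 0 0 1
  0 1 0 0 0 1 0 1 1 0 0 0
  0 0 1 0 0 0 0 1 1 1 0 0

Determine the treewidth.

4

A width-4 tree decomposition is:
Bags: B1 = {1, 2, 7, 8, 9}  B2 = {1, 5, 7, 8, 9}  B3 = {2, 4, 7, 8, 9}  B4 = {0, 1, 7, 8, 9}  B5 = {2, 7, 8, 9, 11}  B6 = {1, 5, 7, 8, 10}  B7 = {1, 5, 6, 8, 9}  B8 = {2, 3, 4, 8, 9}
Tree: B1–B2, B1–B3, B1–B4, B1–B5, B2–B6, B2–B7, B3–B8
The largest bag has 5 vertices, giving width 4; this decomposition certifies tw(G) ≤ 4. For the lower bound, the 5 vertices {2, 3, 4, 8, 9} are pairwise adjacent, and any tree decomposition puts a clique entirely inside one bag — forcing width ≥ 4. Therefore the treewidth is 4.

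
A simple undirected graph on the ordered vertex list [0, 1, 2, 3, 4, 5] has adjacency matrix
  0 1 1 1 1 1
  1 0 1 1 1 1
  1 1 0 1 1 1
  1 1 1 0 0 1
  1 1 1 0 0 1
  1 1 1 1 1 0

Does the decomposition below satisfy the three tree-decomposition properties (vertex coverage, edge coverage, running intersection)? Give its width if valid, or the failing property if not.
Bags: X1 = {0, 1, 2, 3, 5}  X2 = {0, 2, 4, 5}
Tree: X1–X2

No — edge (1,4) lies in no bag.

A tree decomposition must satisfy three properties: every vertex lies in some bag; for every edge, both endpoints lie together in some bag; and for every vertex, the bags containing it form a connected subtree. Here edge (1,4) lies in no bag, so the decomposition is invalid.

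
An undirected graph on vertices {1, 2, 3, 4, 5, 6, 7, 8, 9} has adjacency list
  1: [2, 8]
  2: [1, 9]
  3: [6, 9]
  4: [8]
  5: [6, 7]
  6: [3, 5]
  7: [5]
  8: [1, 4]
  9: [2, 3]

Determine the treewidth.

A width-1 tree decomposition is:
Bags: B1 = {4, 8}  B2 = {1, 8}  B3 = {1, 2}  B4 = {2, 9}  B5 = {3, 9}  B6 = {3, 6}  B7 = {5, 6}  B8 = {5, 7}
Tree: B1–B2, B2–B3, B3–B4, B4–B5, B5–B6, B6–B7, B7–B8
Each bag holds 2 vertices, so the decomposition has width 1, which upper-bounds the treewidth. G has an edge, so its treewidth is at least 1. The upper and lower bounds meet at 1, so that is the treewidth.

1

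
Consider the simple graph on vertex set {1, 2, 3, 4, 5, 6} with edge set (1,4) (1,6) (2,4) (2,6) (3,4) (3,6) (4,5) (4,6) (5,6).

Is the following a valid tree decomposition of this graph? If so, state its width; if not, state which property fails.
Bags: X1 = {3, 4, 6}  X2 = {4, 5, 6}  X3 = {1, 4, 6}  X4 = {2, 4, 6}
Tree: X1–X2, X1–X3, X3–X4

Yes; width 2.

Every vertex of G appears in some bag (union = {1, 2, 3, 4, 5, 6}); every edge is covered by a bag; and for each vertex v the set of bags containing v is connected in the bag tree. The decomposition is therefore valid. The largest bag has 3 vertices, so the width is 2.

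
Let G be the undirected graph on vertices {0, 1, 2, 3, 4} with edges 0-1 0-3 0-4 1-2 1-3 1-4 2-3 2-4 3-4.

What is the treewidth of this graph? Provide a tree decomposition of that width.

Treewidth 3.
One such decomposition:
Bags: B1 = {1, 2, 3, 4}  B2 = {0, 1, 3, 4}
Tree: B1–B2

Each bag holds 4 vertices, so the decomposition has width 3, which upper-bounds the treewidth. On the other hand G contains the 4-clique {0, 1, 3, 4}. A clique must lie in a single bag of any decomposition, so no decomposition can have width below 3. Combining the bounds, tw(G) = 3.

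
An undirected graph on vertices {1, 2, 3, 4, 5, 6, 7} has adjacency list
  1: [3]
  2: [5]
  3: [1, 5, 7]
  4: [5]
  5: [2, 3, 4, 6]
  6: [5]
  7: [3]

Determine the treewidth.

A width-1 tree decomposition is:
Bags: B1 = {1, 3}  B2 = {3, 5}  B3 = {2, 5}  B4 = {3, 7}  B5 = {5, 6}  B6 = {4, 5}
Tree: B1–B2, B2–B3, B2–B4, B2–B5, B3–B6
Each bag holds 2 vertices, so the decomposition has width 1, which upper-bounds the treewidth. G has an edge, so its treewidth is at least 1. Hence tw(G) = 1 exactly.

1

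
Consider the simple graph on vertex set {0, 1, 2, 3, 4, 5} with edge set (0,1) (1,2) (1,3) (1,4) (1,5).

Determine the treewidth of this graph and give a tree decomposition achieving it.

Treewidth 1.
One such decomposition:
Bags: B1 = {1, 3}  B2 = {1, 4}  B3 = {1, 5}  B4 = {0, 1}  B5 = {1, 2}
Tree: B1–B2, B1–B3, B2–B4, B1–B5

Each bag holds 2 vertices, so the decomposition has width 1, which upper-bounds the treewidth. Any graph with an edge has treewidth ≥ 1, and G has the edge 1–3. Hence tw(G) = 1 exactly.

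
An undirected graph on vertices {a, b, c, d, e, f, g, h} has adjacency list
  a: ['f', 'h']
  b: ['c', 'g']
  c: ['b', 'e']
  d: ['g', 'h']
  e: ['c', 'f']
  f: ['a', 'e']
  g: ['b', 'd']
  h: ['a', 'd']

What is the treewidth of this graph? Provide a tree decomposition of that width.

Treewidth 2.
One optimal decomposition is:
Bags: B1 = {b, d, g}  B2 = {b, c, d}  B3 = {c, d, e}  B4 = {d, e, f}  B5 = {a, d, f}  B6 = {a, d, h}
Tree: B1–B2, B2–B3, B3–B4, B4–B5, B5–B6

Each bag holds 3 vertices, so the decomposition has width 2, which upper-bounds the treewidth. Since d–g–b–c–e–f–a–h–d is a cycle in G, G is not acyclic. Forests are exactly the graphs of treewidth ≤ 1, so tw(G) ≥ 2. Therefore the treewidth is 2.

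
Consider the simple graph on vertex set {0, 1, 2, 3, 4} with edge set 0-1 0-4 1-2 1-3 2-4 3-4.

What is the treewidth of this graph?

A width-2 tree decomposition is:
Bags: B1 = {1, 2, 4}  B2 = {0, 1, 4}  B3 = {1, 3, 4}
Tree: B1–B2, B2–B3
Each bag holds 3 vertices, so the decomposition has width 2, which upper-bounds the treewidth. Since 1–2–4–0–1 is a cycle in G, G is not acyclic. Forests are exactly the graphs of treewidth ≤ 1, so tw(G) ≥ 2. Hence tw(G) = 2 exactly.

2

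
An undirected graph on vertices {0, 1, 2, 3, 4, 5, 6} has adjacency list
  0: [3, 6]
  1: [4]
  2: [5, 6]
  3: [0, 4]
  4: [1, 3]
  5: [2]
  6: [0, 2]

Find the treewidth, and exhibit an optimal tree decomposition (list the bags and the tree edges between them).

Each bag holds 2 vertices, so the decomposition has width 1, which upper-bounds the treewidth. Since G has at least one edge (e.g. 5–2), it is not an edgeless graph, so tw(G) ≥ 1. Therefore the treewidth is 1.

Treewidth 1.
One such decomposition:
Bags: B1 = {2, 5}  B2 = {2, 6}  B3 = {0, 6}  B4 = {0, 3}  B5 = {3, 4}  B6 = {1, 4}
Tree: B1–B2, B2–B3, B3–B4, B4–B5, B5–B6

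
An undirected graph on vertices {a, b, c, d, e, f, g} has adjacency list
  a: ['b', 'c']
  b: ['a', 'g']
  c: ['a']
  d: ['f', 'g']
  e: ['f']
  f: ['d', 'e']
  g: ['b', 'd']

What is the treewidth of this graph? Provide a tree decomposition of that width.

The largest bag has 2 vertices, giving width 1; this decomposition certifies tw(G) ≤ 1. Since G has at least one edge (e.g. e–f), it is not an edgeless graph, so tw(G) ≥ 1. Therefore the treewidth is 1.

Treewidth 1.
One such decomposition:
Bags: B1 = {e, f}  B2 = {d, f}  B3 = {d, g}  B4 = {b, g}  B5 = {a, b}  B6 = {a, c}
Tree: B1–B2, B2–B3, B3–B4, B4–B5, B5–B6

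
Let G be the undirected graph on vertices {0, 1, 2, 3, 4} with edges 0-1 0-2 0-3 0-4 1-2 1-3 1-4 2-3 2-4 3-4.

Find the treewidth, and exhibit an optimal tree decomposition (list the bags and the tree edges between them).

Treewidth 4.
One optimal decomposition is:
Bags: B1 = {0, 1, 2, 3, 4}
Tree: (single bag)

A single bag containing all 5 vertices is trivially a valid decomposition of width 4. On the other hand G contains the 5-clique {0, 1, 2, 3, 4}. A clique must lie in a single bag of any decomposition, so no decomposition can have width below 4. Therefore the treewidth is 4.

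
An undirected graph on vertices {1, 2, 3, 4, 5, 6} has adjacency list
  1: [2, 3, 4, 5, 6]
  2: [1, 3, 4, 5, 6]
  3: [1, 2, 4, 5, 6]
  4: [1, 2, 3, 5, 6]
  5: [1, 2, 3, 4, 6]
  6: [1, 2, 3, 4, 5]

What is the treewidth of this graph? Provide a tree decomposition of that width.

Treewidth 5.
One such decomposition:
Bags: B1 = {1, 2, 3, 4, 5, 6}
Tree: (single bag)

A single bag containing all 6 vertices is trivially a valid decomposition of width 5. Conversely, {1, 2, 3, 4, 5, 6} is a clique of size 6, and the vertices of any clique must share a bag in every tree decomposition; so some bag has ≥ 6 vertices and tw(G) ≥ 5. Therefore the treewidth is 5.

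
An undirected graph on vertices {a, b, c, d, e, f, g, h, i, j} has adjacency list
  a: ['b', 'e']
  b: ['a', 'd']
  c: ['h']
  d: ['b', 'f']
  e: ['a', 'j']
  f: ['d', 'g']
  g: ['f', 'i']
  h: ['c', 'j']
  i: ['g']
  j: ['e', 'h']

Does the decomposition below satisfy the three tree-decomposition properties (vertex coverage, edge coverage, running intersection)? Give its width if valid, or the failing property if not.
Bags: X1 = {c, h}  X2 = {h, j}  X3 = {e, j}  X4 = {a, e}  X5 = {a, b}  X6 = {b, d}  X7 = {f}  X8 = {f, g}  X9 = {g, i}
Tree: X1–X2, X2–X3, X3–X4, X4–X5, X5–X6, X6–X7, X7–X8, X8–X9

A tree decomposition must satisfy three properties: every vertex lies in some bag; for every edge, both endpoints lie together in some bag; and for every vertex, the bags containing it form a connected subtree. Here edge (d,f) lies in no bag, so the decomposition is invalid.

No — edge (d,f) lies in no bag.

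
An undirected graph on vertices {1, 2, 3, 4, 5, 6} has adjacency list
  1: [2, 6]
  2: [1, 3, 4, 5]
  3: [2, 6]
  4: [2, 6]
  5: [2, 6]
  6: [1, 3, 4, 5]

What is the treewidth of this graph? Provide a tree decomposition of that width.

Every bag has size at most 3, so the width is 3 − 1 = 2 and tw(G) ≤ 2. The edges 6–5–2–1–6 form a cycle, so G is not a tree and its treewidth is at least 2. Combining the bounds, tw(G) = 2.

Treewidth 2.
Bags: B1 = {2, 5, 6}  B2 = {1, 2, 6}  B3 = {2, 4, 6}  B4 = {2, 3, 6}
Tree: B1–B2, B2–B3, B3–B4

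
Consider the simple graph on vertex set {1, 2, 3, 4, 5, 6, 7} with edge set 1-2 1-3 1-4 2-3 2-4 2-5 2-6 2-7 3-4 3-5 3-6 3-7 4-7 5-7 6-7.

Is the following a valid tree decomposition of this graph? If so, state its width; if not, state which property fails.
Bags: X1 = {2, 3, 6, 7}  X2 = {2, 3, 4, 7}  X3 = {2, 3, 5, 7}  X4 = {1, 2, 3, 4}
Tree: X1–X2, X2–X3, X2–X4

Checking the three conditions: (i) the bags cover all of {1, 2, 3, 4, 5, 6, 7}; (ii) for each edge, some bag contains both endpoints; (iii) the bags containing any fixed vertex form a subtree. All hold, so the decomposition is valid with width 4 − 1 = 3.

Yes; width 3.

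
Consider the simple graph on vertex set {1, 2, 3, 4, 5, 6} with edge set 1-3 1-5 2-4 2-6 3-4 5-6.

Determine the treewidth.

2

A width-2 tree decomposition is:
Bags: B1 = {2, 5, 6}  B2 = {2, 4, 5}  B3 = {3, 4, 5}  B4 = {1, 3, 5}
Tree: B1–B2, B2–B3, B3–B4
Every bag has size at most 3, so the width is 3 − 1 = 2 and tw(G) ≤ 2. Since 5–6–2–4–3–1–5 is a cycle in G, G is not acyclic. Forests are exactly the graphs of treewidth ≤ 1, so tw(G) ≥ 2. Therefore the treewidth is 2.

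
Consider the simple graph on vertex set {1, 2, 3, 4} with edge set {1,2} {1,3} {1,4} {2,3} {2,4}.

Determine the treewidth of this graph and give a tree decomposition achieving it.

The largest bag has 3 vertices, giving width 2; this decomposition certifies tw(G) ≤ 2. For the lower bound, the 3 vertices {1, 2, 3} are pairwise adjacent, and any tree decomposition puts a clique entirely inside one bag — forcing width ≥ 2. The upper and lower bounds meet at 2, so that is the treewidth.

Treewidth 2.
One optimal decomposition is:
Bags: B1 = {1, 2, 4}  B2 = {1, 2, 3}
Tree: B1–B2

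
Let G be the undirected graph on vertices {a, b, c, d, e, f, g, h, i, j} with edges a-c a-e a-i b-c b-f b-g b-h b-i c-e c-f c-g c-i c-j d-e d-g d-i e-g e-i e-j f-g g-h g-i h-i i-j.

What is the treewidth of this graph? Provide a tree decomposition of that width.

Every bag has size at most 4, so the width is 4 − 1 = 3 and tw(G) ≤ 3. Conversely, {b, c, f, g} is a clique of size 4, and the vertices of any clique must share a bag in every tree decomposition; so some bag has ≥ 4 vertices and tw(G) ≥ 3. Hence tw(G) = 3 exactly.

Treewidth 3.
One such decomposition:
Bags: B1 = {b, c, g, i}  B2 = {c, e, g, i}  B3 = {b, g, h, i}  B4 = {b, c, f, g}  B5 = {a, c, e, i}  B6 = {c, e, i, j}  B7 = {d, e, g, i}
Tree: B1–B2, B1–B3, B1–B4, B2–B5, B2–B6, B2–B7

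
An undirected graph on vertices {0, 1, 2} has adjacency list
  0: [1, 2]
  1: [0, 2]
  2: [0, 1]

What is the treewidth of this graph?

A width-2 tree decomposition is:
Bags: B1 = {0, 1, 2}
Tree: (single bag)
A single bag containing all 3 vertices is trivially a valid decomposition of width 2. Conversely, {0, 1, 2} is a clique of size 3, and the vertices of any clique must share a bag in every tree decomposition; so some bag has ≥ 3 vertices and tw(G) ≥ 2. The upper and lower bounds meet at 2, so that is the treewidth.

2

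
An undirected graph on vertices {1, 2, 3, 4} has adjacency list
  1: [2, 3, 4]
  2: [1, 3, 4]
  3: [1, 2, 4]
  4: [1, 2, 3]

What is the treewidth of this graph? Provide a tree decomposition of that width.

Treewidth 3.
One optimal decomposition is:
Bags: B1 = {1, 2, 3, 4}
Tree: (single bag)

With just one bag of size 4, the width is 4 − 1 = 3, so tw(G) ≤ 3. On the other hand G contains the 4-clique {1, 2, 3, 4}. A clique must lie in a single bag of any decomposition, so no decomposition can have width below 3. The upper and lower bounds meet at 3, so that is the treewidth.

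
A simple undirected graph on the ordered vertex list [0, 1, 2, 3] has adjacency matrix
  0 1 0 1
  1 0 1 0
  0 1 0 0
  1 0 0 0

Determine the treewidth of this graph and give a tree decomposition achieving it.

Treewidth 1.
Bags: B1 = {0, 1}  B2 = {1, 2}  B3 = {0, 3}
Tree: B1–B2, B1–B3

The largest bag has 2 vertices, giving width 1; this decomposition certifies tw(G) ≤ 1. Since G has at least one edge (e.g. 0–1), it is not an edgeless graph, so tw(G) ≥ 1. The upper and lower bounds meet at 1, so that is the treewidth.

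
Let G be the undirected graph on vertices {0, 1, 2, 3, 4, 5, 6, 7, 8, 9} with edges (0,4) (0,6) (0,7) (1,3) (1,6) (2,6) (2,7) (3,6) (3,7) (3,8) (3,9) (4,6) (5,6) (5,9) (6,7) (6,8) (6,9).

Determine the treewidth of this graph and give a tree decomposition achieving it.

The largest bag has 3 vertices, giving width 2; this decomposition certifies tw(G) ≤ 2. Conversely, {0, 4, 6} is a clique of size 3, and the vertices of any clique must share a bag in every tree decomposition; so some bag has ≥ 3 vertices and tw(G) ≥ 2. Hence tw(G) = 2 exactly.

Treewidth 2.
Bags: B1 = {0, 4, 6}  B2 = {0, 6, 7}  B3 = {3, 6, 7}  B4 = {3, 6, 9}  B5 = {3, 6, 8}  B6 = {1, 3, 6}  B7 = {5, 6, 9}  B8 = {2, 6, 7}
Tree: B1–B2, B2–B3, B3–B4, B4–B5, B5–B6, B4–B7, B2–B8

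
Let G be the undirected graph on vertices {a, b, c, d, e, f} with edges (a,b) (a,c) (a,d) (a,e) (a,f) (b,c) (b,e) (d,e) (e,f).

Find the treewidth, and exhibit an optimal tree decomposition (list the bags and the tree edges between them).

Treewidth 2.
One optimal decomposition is:
Bags: B1 = {a, b, e}  B2 = {a, d, e}  B3 = {a, e, f}  B4 = {a, b, c}
Tree: B1–B2, B1–B3, B1–B4

Every bag has size at most 3, so the width is 3 − 1 = 2 and tw(G) ≤ 2. On the other hand G contains the 3-clique {a, d, e}. A clique must lie in a single bag of any decomposition, so no decomposition can have width below 2. Combining the bounds, tw(G) = 2.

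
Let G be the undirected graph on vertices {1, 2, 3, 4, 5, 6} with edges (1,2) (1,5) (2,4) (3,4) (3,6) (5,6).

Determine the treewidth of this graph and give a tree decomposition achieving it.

Treewidth 2.
One such decomposition:
Bags: B1 = {3, 5, 6}  B2 = {1, 3, 5}  B3 = {1, 2, 3}  B4 = {2, 3, 4}
Tree: B1–B2, B2–B3, B3–B4

The largest bag has 3 vertices, giving width 2; this decomposition certifies tw(G) ≤ 2. Since 3–6–5–1–2–4–3 is a cycle in G, G is not acyclic. Forests are exactly the graphs of treewidth ≤ 1, so tw(G) ≥ 2. The upper and lower bounds meet at 2, so that is the treewidth.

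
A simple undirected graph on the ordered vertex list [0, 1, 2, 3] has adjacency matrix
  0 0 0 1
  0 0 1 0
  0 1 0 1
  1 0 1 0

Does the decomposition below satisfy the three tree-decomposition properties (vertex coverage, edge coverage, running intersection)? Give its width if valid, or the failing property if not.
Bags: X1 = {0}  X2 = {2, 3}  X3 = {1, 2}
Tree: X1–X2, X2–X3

A tree decomposition must satisfy three properties: every vertex lies in some bag; for every edge, both endpoints lie together in some bag; and for every vertex, the bags containing it form a connected subtree. Here edge (3,0) lies in no bag, so the decomposition is invalid.

No — edge (3,0) lies in no bag.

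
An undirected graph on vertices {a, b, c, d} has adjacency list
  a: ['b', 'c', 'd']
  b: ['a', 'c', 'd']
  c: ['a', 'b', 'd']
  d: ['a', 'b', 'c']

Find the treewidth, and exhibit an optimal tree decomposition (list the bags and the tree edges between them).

With just one bag of size 4, the width is 4 − 1 = 3, so tw(G) ≤ 3. For the lower bound, the 4 vertices {a, b, c, d} are pairwise adjacent, and any tree decomposition puts a clique entirely inside one bag — forcing width ≥ 3. Combining the bounds, tw(G) = 3.

Treewidth 3.
One optimal decomposition is:
Bags: B1 = {a, b, c, d}
Tree: (single bag)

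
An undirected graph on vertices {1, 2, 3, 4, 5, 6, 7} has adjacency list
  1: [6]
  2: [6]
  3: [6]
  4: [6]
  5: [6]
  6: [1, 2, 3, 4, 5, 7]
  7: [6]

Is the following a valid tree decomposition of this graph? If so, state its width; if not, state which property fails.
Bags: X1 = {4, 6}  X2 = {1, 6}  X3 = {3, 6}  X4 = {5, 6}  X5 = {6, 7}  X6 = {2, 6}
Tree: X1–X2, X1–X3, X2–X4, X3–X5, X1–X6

Yes; width 1.

Every vertex of G appears in some bag (union = {1, 2, 3, 4, 5, 6, 7}); every edge is covered by a bag; and for each vertex v the set of bags containing v is connected in the bag tree. The decomposition is therefore valid. The largest bag has 2 vertices, so the width is 1.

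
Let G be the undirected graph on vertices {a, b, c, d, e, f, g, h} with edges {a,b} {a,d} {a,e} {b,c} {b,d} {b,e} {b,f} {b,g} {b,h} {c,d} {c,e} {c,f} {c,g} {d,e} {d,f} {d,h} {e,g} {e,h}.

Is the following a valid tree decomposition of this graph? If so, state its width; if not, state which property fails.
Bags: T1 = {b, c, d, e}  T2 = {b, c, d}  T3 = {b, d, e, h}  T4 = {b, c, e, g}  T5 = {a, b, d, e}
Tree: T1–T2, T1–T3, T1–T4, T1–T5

No — vertex f appears in no bag.

A tree decomposition must satisfy three properties: every vertex lies in some bag; for every edge, both endpoints lie together in some bag; and for every vertex, the bags containing it form a connected subtree. Here vertex f appears in no bag, so the decomposition is invalid.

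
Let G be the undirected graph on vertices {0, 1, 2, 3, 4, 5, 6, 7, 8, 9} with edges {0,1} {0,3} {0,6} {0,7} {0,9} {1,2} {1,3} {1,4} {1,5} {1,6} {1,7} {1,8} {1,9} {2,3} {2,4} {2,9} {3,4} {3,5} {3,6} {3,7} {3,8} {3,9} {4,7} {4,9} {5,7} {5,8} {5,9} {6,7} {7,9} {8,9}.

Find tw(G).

4

A width-4 tree decomposition is:
Bags: B1 = {1, 3, 5, 7, 9}  B2 = {1, 3, 4, 7, 9}  B3 = {1, 3, 5, 8, 9}  B4 = {1, 2, 3, 4, 9}  B5 = {0, 1, 3, 7, 9}  B6 = {0, 1, 3, 6, 7}
Tree: B1–B2, B1–B3, B2–B4, B1–B5, B5–B6
Every bag has size at most 5, so the width is 5 − 1 = 4 and tw(G) ≤ 4. For the lower bound, the 5 vertices {1, 3, 5, 8, 9} are pairwise adjacent, and any tree decomposition puts a clique entirely inside one bag — forcing width ≥ 4. Therefore the treewidth is 4.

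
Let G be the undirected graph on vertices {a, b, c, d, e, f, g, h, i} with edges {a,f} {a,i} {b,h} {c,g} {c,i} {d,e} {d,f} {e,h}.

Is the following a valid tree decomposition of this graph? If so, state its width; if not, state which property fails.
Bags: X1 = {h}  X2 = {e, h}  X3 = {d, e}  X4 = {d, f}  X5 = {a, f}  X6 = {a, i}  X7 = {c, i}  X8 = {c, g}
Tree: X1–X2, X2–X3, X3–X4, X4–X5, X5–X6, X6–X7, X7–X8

A tree decomposition must satisfy three properties: every vertex lies in some bag; for every edge, both endpoints lie together in some bag; and for every vertex, the bags containing it form a connected subtree. Here vertex b appears in no bag, so the decomposition is invalid.

No — vertex b appears in no bag.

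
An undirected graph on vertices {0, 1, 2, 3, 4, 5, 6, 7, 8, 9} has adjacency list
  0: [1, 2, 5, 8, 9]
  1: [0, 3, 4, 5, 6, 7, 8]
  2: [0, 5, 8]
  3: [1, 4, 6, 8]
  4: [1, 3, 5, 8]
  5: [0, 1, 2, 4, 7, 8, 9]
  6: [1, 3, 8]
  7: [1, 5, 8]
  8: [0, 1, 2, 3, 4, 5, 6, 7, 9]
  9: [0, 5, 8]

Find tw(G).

A width-3 tree decomposition is:
Bags: B1 = {1, 4, 5, 8}  B2 = {1, 3, 4, 8}  B3 = {0, 1, 5, 8}  B4 = {0, 2, 5, 8}  B5 = {0, 5, 8, 9}  B6 = {1, 3, 6, 8}  B7 = {1, 5, 7, 8}
Tree: B1–B2, B1–B3, B3–B4, B3–B5, B2–B6, B1–B7
The largest bag has 4 vertices, giving width 3; this decomposition certifies tw(G) ≤ 3. Conversely, {1, 3, 4, 8} is a clique of size 4, and the vertices of any clique must share a bag in every tree decomposition; so some bag has ≥ 4 vertices and tw(G) ≥ 3. Hence tw(G) = 3 exactly.

3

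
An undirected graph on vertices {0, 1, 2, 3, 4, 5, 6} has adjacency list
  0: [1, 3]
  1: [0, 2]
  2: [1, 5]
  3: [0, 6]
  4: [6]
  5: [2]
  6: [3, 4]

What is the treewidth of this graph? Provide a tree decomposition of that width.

Every bag has size at most 2, so the width is 2 − 1 = 1 and tw(G) ≤ 1. Since G has at least one edge (e.g. 5–2), it is not an edgeless graph, so tw(G) ≥ 1. Therefore the treewidth is 1.

Treewidth 1.
Bags: B1 = {2, 5}  B2 = {1, 2}  B3 = {0, 1}  B4 = {0, 3}  B5 = {3, 6}  B6 = {4, 6}
Tree: B1–B2, B2–B3, B3–B4, B4–B5, B5–B6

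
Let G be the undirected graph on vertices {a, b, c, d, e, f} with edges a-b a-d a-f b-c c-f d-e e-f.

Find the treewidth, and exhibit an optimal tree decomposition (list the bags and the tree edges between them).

Treewidth 2.
One optimal decomposition is:
Bags: B1 = {b, c, f}  B2 = {a, b, f}  B3 = {a, e, f}  B4 = {a, d, e}
Tree: B1–B2, B2–B3, B3–B4

Every bag has size at most 3, so the width is 3 − 1 = 2 and tw(G) ≤ 2. The edges c–b–a–f–c form a cycle, so G is not a tree and its treewidth is at least 2. Therefore the treewidth is 2.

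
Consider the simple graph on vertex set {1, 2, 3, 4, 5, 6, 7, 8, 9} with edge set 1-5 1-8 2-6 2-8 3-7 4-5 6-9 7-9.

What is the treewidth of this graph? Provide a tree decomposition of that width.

Treewidth 1.
One such decomposition:
Bags: B1 = {3, 7}  B2 = {7, 9}  B3 = {6, 9}  B4 = {2, 6}  B5 = {2, 8}  B6 = {1, 8}  B7 = {1, 5}  B8 = {4, 5}
Tree: B1–B2, B2–B3, B3–B4, B4–B5, B5–B6, B6–B7, B7–B8

The largest bag has 2 vertices, giving width 1; this decomposition certifies tw(G) ≤ 1. Any graph with an edge has treewidth ≥ 1, and G has the edge 3–7. Hence tw(G) = 1 exactly.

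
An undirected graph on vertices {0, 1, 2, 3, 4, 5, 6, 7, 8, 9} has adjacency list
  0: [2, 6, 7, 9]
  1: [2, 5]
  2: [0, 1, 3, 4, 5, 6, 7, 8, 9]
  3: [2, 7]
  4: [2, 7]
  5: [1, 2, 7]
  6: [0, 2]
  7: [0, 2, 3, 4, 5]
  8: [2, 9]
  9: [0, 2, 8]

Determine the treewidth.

2

A width-2 tree decomposition is:
Bags: B1 = {0, 2, 7}  B2 = {2, 4, 7}  B3 = {2, 3, 7}  B4 = {0, 2, 6}  B5 = {0, 2, 9}  B6 = {2, 5, 7}  B7 = {1, 2, 5}  B8 = {2, 8, 9}
Tree: B1–B2, B2–B3, B1–B4, B4–B5, B1–B6, B6–B7, B5–B8
The largest bag has 3 vertices, giving width 2; this decomposition certifies tw(G) ≤ 2. For the lower bound, the 3 vertices {1, 2, 5} are pairwise adjacent, and any tree decomposition puts a clique entirely inside one bag — forcing width ≥ 2. Combining the bounds, tw(G) = 2.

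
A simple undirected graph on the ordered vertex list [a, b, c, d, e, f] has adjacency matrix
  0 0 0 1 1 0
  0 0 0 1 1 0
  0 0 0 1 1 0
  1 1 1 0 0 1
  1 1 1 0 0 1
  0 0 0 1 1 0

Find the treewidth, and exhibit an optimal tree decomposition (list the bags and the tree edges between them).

Treewidth 2.
One optimal decomposition is:
Bags: B1 = {a, d, e}  B2 = {b, d, e}  B3 = {d, e, f}  B4 = {c, d, e}
Tree: B1–B2, B2–B3, B3–B4

Every bag has size at most 3, so the width is 3 − 1 = 2 and tw(G) ≤ 2. The edges a–d–b–e–a form a cycle, so G is not a tree and its treewidth is at least 2. Therefore the treewidth is 2.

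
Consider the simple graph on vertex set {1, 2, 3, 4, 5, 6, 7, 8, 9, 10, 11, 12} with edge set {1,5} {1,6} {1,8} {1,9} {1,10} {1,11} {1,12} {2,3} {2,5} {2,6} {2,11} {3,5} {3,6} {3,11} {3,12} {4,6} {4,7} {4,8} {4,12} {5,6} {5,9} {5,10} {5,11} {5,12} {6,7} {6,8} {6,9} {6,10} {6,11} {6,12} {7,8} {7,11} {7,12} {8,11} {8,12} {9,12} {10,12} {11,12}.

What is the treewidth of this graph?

4

A width-4 tree decomposition is:
Bags: B1 = {1, 5, 6, 10, 12}  B2 = {1, 5, 6, 11, 12}  B3 = {3, 5, 6, 11, 12}  B4 = {1, 6, 8, 11, 12}  B5 = {6, 7, 8, 11, 12}  B6 = {1, 5, 6, 9, 12}  B7 = {2, 3, 5, 6, 11}  B8 = {4, 6, 7, 8, 12}
Tree: B1–B2, B2–B3, B2–B4, B4–B5, B1–B6, B3–B7, B5–B8
The largest bag has 5 vertices, giving width 4; this decomposition certifies tw(G) ≤ 4. Conversely, {2, 3, 5, 6, 11} is a clique of size 5, and the vertices of any clique must share a bag in every tree decomposition; so some bag has ≥ 5 vertices and tw(G) ≥ 4. Combining the bounds, tw(G) = 4.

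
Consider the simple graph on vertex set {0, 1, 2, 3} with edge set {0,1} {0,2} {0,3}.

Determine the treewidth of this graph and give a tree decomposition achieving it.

Every bag has size at most 2, so the width is 2 − 1 = 1 and tw(G) ≤ 1. Any graph with an edge has treewidth ≥ 1, and G has the edge 0–3. Combining the bounds, tw(G) = 1.

Treewidth 1.
Bags: B1 = {0, 3}  B2 = {0, 1}  B3 = {0, 2}
Tree: B1–B2, B1–B3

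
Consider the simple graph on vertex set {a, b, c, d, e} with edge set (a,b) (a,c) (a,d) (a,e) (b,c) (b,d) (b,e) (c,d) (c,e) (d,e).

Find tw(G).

4

A width-4 tree decomposition is:
Bags: B1 = {a, b, c, d, e}
Tree: (single bag)
A single bag containing all 5 vertices is trivially a valid decomposition of width 4. On the other hand G contains the 5-clique {a, b, c, d, e}. A clique must lie in a single bag of any decomposition, so no decomposition can have width below 4. The upper and lower bounds meet at 4, so that is the treewidth.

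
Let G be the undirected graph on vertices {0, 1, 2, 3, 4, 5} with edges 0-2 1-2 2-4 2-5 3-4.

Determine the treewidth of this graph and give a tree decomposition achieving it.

Treewidth 1.
One optimal decomposition is:
Bags: B1 = {1, 2}  B2 = {2, 4}  B3 = {2, 5}  B4 = {0, 2}  B5 = {3, 4}
Tree: B1–B2, B2–B3, B3–B4, B2–B5

Every bag has size at most 2, so the width is 2 − 1 = 1 and tw(G) ≤ 1. G has an edge, so its treewidth is at least 1. Combining the bounds, tw(G) = 1.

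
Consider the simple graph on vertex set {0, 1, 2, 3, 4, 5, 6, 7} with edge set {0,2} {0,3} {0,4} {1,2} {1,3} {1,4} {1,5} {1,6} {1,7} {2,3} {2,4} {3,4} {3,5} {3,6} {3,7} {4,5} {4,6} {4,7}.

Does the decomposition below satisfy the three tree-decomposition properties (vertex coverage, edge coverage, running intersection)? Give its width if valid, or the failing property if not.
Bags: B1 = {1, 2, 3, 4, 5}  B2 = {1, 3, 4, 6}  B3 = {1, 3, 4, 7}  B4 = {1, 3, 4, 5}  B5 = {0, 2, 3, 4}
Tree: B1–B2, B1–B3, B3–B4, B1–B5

A tree decomposition must satisfy three properties: every vertex lies in some bag; for every edge, both endpoints lie together in some bag; and for every vertex, the bags containing it form a connected subtree. Here bags containing vertex 5 are not connected in the tree, so the decomposition is invalid.

No — bags containing vertex 5 are not connected in the tree.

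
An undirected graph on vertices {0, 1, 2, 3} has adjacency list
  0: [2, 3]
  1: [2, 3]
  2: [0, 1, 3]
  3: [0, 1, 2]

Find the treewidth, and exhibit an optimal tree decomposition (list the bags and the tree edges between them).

Treewidth 2.
One such decomposition:
Bags: B1 = {0, 2, 3}  B2 = {1, 2, 3}
Tree: B1–B2

Every bag has size at most 3, so the width is 3 − 1 = 2 and tw(G) ≤ 2. Conversely, {0, 2, 3} is a clique of size 3, and the vertices of any clique must share a bag in every tree decomposition; so some bag has ≥ 3 vertices and tw(G) ≥ 2. The upper and lower bounds meet at 2, so that is the treewidth.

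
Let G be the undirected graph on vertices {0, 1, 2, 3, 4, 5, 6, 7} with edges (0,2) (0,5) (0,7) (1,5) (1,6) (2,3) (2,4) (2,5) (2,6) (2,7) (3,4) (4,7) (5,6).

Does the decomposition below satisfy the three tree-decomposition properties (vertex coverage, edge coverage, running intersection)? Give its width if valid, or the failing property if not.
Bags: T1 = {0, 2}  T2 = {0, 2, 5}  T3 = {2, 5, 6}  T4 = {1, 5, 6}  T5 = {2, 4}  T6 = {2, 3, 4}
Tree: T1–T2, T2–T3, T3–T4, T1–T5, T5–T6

No — vertex 7 appears in no bag.

A tree decomposition must satisfy three properties: every vertex lies in some bag; for every edge, both endpoints lie together in some bag; and for every vertex, the bags containing it form a connected subtree. Here vertex 7 appears in no bag, so the decomposition is invalid.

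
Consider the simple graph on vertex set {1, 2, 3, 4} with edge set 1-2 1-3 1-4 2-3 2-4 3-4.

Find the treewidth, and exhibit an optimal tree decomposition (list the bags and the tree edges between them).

A single bag containing all 4 vertices is trivially a valid decomposition of width 3. For the lower bound, the 4 vertices {1, 2, 3, 4} are pairwise adjacent, and any tree decomposition puts a clique entirely inside one bag — forcing width ≥ 3. The upper and lower bounds meet at 3, so that is the treewidth.

Treewidth 3.
One such decomposition:
Bags: B1 = {1, 2, 3, 4}
Tree: (single bag)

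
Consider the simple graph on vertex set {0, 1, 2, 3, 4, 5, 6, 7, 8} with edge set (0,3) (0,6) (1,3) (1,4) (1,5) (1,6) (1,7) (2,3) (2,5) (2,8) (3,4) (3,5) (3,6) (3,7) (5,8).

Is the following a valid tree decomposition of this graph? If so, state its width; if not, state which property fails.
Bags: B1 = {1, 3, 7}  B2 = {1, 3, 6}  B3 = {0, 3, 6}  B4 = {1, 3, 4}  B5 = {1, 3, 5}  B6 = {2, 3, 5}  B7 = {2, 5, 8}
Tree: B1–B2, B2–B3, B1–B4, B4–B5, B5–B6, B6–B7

Yes; width 2.

Vertex coverage: the bags together contain {0, 1, 2, 3, 4, 5, 6, 7, 8}, the full vertex set. Edge coverage: each edge of G has both endpoints in at least one bag. Running intersection: for every vertex, the bags containing it form a connected subtree. All three properties hold, so this is a valid tree decomposition of width max|bag| − 1 = 2, and hence tw(G) ≤ 2.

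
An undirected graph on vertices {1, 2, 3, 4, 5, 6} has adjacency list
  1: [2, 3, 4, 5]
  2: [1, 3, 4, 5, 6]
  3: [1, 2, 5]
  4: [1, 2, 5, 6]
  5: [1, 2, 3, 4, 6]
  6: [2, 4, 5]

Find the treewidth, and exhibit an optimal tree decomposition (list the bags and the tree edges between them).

Treewidth 3.
One optimal decomposition is:
Bags: B1 = {1, 2, 3, 5}  B2 = {1, 2, 4, 5}  B3 = {2, 4, 5, 6}
Tree: B1–B2, B2–B3

Every bag has size at most 4, so the width is 4 − 1 = 3 and tw(G) ≤ 3. On the other hand G contains the 4-clique {1, 2, 3, 5}. A clique must lie in a single bag of any decomposition, so no decomposition can have width below 3. Therefore the treewidth is 3.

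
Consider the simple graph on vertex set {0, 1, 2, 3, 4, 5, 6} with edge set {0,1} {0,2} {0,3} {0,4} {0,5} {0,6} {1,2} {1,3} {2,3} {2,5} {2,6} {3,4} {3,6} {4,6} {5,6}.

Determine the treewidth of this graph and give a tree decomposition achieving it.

Treewidth 3.
One such decomposition:
Bags: B1 = {0, 2, 5, 6}  B2 = {0, 2, 3, 6}  B3 = {0, 3, 4, 6}  B4 = {0, 1, 2, 3}
Tree: B1–B2, B2–B3, B2–B4

Each bag holds 4 vertices, so the decomposition has width 3, which upper-bounds the treewidth. Conversely, {0, 1, 2, 3} is a clique of size 4, and the vertices of any clique must share a bag in every tree decomposition; so some bag has ≥ 4 vertices and tw(G) ≥ 3. Combining the bounds, tw(G) = 3.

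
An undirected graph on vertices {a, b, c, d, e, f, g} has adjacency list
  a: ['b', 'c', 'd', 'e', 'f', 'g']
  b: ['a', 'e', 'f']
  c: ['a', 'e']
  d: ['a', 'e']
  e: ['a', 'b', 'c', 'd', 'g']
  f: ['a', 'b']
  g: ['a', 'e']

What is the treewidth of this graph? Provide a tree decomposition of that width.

Every bag has size at most 3, so the width is 3 − 1 = 2 and tw(G) ≤ 2. On the other hand G contains the 3-clique {a, d, e}. A clique must lie in a single bag of any decomposition, so no decomposition can have width below 2. The upper and lower bounds meet at 2, so that is the treewidth.

Treewidth 2.
One optimal decomposition is:
Bags: B1 = {a, b, e}  B2 = {a, d, e}  B3 = {a, b, f}  B4 = {a, e, g}  B5 = {a, c, e}
Tree: B1–B2, B1–B3, B1–B4, B1–B5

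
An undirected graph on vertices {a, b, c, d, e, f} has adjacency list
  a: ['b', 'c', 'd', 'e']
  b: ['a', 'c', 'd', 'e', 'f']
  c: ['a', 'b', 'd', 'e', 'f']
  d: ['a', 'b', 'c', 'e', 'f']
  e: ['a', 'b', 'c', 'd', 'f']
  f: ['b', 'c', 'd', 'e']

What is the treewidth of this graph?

A width-4 tree decomposition is:
Bags: B1 = {b, c, d, e, f}  B2 = {a, b, c, d, e}
Tree: B1–B2
The largest bag has 5 vertices, giving width 4; this decomposition certifies tw(G) ≤ 4. Conversely, {b, c, d, e, f} is a clique of size 5, and the vertices of any clique must share a bag in every tree decomposition; so some bag has ≥ 5 vertices and tw(G) ≥ 4. Combining the bounds, tw(G) = 4.

4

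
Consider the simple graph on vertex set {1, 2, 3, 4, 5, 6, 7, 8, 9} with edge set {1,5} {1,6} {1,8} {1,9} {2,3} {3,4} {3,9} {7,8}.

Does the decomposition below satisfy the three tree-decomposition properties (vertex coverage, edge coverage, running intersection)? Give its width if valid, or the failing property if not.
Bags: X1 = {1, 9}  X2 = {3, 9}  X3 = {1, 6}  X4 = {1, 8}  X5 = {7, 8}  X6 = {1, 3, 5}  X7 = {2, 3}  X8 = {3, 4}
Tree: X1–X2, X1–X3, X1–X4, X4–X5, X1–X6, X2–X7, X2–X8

No — bags containing vertex 3 are not connected in the tree.

A tree decomposition must satisfy three properties: every vertex lies in some bag; for every edge, both endpoints lie together in some bag; and for every vertex, the bags containing it form a connected subtree. Here bags containing vertex 3 are not connected in the tree, so the decomposition is invalid.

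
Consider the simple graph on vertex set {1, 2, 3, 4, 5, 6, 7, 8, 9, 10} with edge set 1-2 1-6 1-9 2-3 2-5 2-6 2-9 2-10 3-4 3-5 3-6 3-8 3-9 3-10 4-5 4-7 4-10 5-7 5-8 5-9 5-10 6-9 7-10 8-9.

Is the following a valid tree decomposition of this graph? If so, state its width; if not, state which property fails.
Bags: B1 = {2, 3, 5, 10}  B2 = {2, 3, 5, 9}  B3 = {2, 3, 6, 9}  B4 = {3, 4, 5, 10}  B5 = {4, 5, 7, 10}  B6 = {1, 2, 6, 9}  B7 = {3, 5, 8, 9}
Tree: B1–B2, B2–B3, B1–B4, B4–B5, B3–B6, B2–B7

Yes; width 3.

Checking the three conditions: (i) the bags cover all of {1, 2, 3, 4, 5, 6, 7, 8, 9, 10}; (ii) for each edge, some bag contains both endpoints; (iii) the bags containing any fixed vertex form a subtree. All hold, so the decomposition is valid with width 4 − 1 = 3.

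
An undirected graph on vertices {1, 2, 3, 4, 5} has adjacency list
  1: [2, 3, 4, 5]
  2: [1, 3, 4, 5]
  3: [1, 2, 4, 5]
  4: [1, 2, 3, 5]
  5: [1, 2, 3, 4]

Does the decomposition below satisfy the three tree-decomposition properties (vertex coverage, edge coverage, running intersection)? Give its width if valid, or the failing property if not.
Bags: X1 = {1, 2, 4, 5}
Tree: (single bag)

No — vertex 3 appears in no bag.

A tree decomposition must satisfy three properties: every vertex lies in some bag; for every edge, both endpoints lie together in some bag; and for every vertex, the bags containing it form a connected subtree. Here vertex 3 appears in no bag, so the decomposition is invalid.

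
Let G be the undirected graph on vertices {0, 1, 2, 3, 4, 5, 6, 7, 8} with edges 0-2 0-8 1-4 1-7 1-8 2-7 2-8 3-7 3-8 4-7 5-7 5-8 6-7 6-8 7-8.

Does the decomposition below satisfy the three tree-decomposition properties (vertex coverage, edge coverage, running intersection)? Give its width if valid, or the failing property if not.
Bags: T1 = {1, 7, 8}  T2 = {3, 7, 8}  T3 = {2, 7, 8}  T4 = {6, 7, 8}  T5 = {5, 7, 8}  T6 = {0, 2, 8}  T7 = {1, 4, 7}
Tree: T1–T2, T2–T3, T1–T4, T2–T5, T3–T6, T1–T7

Yes; width 2.

Vertex coverage: the bags together contain {0, 1, 2, 3, 4, 5, 6, 7, 8}, the full vertex set. Edge coverage: each edge of G has both endpoints in at least one bag. Running intersection: for every vertex, the bags containing it form a connected subtree. All three properties hold, so this is a valid tree decomposition of width max|bag| − 1 = 2, and hence tw(G) ≤ 2.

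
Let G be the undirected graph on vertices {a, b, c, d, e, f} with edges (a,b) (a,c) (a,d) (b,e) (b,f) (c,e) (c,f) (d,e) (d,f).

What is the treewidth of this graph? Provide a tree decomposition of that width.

Every bag has size at most 4, so the width is 4 − 1 = 3 and tw(G) ≤ 3. For the lower bound: the 4 vertex sets {b,f}, {d,e}, {c}, {a} are disjoint, each induces a connected subgraph, and every pair is joined by at least one edge of G. Contracting each set to a single vertex therefore yields K_{4} as a minor, and since treewidth is minor-monotone, tw(G) ≥ tw(K_{4}) = 3. Therefore the treewidth is 3.

Treewidth 3.
One such decomposition:
Bags: B1 = {b, c, d, f}  B2 = {b, c, d, e}  B3 = {a, b, c, d}
Tree: B1–B2, B2–B3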